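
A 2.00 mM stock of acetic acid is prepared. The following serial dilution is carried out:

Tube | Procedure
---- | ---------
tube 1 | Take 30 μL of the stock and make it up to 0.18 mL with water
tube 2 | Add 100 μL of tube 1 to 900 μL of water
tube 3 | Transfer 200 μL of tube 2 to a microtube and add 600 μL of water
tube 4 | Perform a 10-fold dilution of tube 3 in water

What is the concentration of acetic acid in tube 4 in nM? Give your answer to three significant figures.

Step 1: 30 μL brought to 0.18 mL → factor 180/30 = 6
Step 2: 100 μL + 900 μL = 1000 μL total → factor 1000/100 = 10
Step 3: 200 μL + 600 μL = 800 μL total → factor 800/200 = 4
Step 4: 10-fold → factor 10
Overall dilution factor = 6 × 10 × 4 × 10 = 2400
Final = 2.00 mM / 2400 = 0.0008333 mM = 833 nM

833 nM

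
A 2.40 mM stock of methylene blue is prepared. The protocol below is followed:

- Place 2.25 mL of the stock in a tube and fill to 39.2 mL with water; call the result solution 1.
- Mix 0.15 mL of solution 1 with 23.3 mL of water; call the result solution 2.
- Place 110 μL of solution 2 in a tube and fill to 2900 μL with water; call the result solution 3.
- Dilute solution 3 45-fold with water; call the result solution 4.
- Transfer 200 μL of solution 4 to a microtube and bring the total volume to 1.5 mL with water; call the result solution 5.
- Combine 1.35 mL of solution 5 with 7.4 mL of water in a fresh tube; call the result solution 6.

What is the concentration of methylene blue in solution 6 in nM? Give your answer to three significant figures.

0.0153 nM

Step 1: 2.25 mL brought to 39.2 mL → factor 39.2/2.25 = 17.422
Step 2: 0.15 mL + 23.3 mL = 23.45 mL total → factor 23.45/0.15 = 156.33
Step 3: 110 μL brought to 2900 μL → factor 2900/110 = 26.364
Step 4: 45-fold → factor 45
Step 5: 200 μL brought to 1.5 mL → factor 1500/200 = 7.5
Step 6: 1.35 mL + 7.4 mL = 8.75 mL total → factor 8.75/1.35 = 6.4815
Overall dilution factor = 17.422 × 156.33 × 26.364 × 45 × 7.5 × 6.4815 = 1.5708 × 10^8
Final = 2.40 mM / 1.5708 × 10^8 = 1.528 × 10^-8 mM = 0.0153 nM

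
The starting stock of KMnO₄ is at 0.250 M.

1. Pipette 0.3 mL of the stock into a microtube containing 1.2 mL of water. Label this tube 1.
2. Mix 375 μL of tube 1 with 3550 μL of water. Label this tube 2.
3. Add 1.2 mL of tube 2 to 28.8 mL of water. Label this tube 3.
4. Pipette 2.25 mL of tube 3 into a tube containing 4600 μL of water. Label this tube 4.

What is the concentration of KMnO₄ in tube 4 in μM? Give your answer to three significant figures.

62.8 μM

Step 1: 0.3 mL + 1.2 mL = 1.5 mL total → factor 1.5/0.3 = 5
Step 2: 375 μL + 3550 μL = 3925 μL total → factor 3925/375 = 10.467
Step 3: 1.2 mL + 28.8 mL = 30 mL total → factor 30/1.2 = 25
Step 4: 2.25 mL + 4600 μL = 6.85 mL total → factor 6.85/2.25 = 3.0444
Overall dilution factor = 5 × 10.467 × 25 × 3.0444 = 3983.1
Final = 0.250 M / 3983.1 = 6.276 × 10^-5 M = 62.8 μM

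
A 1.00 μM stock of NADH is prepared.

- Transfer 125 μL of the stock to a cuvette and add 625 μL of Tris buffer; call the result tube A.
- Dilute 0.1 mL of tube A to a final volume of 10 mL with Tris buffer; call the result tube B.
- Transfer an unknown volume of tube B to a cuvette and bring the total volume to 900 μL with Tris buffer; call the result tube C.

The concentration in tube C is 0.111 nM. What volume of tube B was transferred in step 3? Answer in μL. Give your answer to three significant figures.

59.9 μL

Step 1: 125 μL + 625 μL = 750 μL total → factor 750/125 = 6
Step 2: 0.1 mL brought to 10 mL → factor 10/0.1 = 100
Step 3: v brought to 900 μL → factor = 900 μL/v
Product of known-step factors = 600
Overall factor = 1.00 μM / (0.111 nM) = 9009
Step-3 factor = 9009 / 600 = 15.015
v = 900 μL / 15.015 = 59.9 μL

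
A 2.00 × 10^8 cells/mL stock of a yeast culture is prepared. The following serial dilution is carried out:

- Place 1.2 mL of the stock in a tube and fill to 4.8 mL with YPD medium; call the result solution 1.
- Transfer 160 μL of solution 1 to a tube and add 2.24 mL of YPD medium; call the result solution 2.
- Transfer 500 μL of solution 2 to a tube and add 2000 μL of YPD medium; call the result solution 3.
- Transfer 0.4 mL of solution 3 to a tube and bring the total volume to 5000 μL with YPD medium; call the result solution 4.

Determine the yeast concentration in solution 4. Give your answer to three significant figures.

Step 1: 1.2 mL brought to 4.8 mL → factor 4.8/1.2 = 4
Step 2: 160 μL + 2.24 mL = 2400 μL total → factor 2400/160 = 15
Step 3: 500 μL + 2000 μL = 2500 μL total → factor 2500/500 = 5
Step 4: 0.4 mL brought to 5000 μL → factor 5/0.4 = 12.5
Overall dilution factor = 4 × 15 × 5 × 12.5 = 3750
Final = 2.00 × 10^8 cells/mL / 3750 = 5.33 × 10^4 cells/mL

5.33 × 10^4 cells/mL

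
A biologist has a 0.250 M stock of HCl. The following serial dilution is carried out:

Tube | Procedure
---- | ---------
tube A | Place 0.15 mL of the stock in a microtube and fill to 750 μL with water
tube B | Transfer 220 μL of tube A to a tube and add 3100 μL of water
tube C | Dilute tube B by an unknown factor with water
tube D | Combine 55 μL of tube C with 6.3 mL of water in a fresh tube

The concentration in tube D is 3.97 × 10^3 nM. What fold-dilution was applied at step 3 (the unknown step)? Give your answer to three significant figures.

7.22-fold

Step 1: 0.15 mL brought to 750 μL → factor 0.75/0.15 = 5
Step 2: 220 μL + 3100 μL = 3320 μL total → factor 3320/220 = 15.091
Step 3: unknown factor x
Step 4: 55 μL + 6.3 mL = 6355 μL total → factor 6355/55 = 115.55
Product of known-step factors = 8718.4
Overall factor = 0.250 M / (3.97 × 10^3 nM) = 62972
x = 62972 / 8718.4 = 7.22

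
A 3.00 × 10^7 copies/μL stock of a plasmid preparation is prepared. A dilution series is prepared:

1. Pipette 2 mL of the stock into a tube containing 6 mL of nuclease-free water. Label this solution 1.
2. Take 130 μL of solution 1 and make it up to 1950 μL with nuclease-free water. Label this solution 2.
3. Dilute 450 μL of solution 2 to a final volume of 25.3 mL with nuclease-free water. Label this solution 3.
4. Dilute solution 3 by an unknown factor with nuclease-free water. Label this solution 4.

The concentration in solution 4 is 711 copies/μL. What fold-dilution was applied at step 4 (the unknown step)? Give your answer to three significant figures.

12.5-fold

Step 1: 2 mL + 6 mL = 8 mL total → factor 8/2 = 4
Step 2: 130 μL brought to 1950 μL → factor 1950/130 = 15
Step 3: 450 μL brought to 25.3 mL → factor 25300/450 = 56.222
Step 4: unknown factor x
Product of known-step factors = 3373.3
Overall factor = 3.00 × 10^7 copies/μL / (711 copies/μL) = 42194
x = 42194 / 3373.3 = 12.5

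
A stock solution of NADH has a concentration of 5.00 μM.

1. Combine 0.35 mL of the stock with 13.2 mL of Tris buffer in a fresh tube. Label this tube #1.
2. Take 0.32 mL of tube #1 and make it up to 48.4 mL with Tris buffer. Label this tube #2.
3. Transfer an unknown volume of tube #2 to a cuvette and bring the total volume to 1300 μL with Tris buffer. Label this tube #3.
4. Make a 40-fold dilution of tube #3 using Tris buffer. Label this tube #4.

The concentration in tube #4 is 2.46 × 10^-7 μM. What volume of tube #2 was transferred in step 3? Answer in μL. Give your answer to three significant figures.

Step 1: 0.35 mL + 13.2 mL = 13.55 mL total → factor 13.55/0.35 = 38.714
Step 2: 0.32 mL brought to 48.4 mL → factor 48.4/0.32 = 151.25
Step 3: v brought to 1300 μL → factor = 1300 μL/v
Step 4: 40-fold → factor 40
Product of known-step factors = 2.3422 × 10^5
Overall factor = 5.00 μM / (2.46 × 10^-7 μM) = 2.0325 × 10^7
Step-3 factor = 2.0325 × 10^7 / 2.3422 × 10^5 = 86.778
v = 1300 μL / 86.778 = 15.0 μL

15.0 μL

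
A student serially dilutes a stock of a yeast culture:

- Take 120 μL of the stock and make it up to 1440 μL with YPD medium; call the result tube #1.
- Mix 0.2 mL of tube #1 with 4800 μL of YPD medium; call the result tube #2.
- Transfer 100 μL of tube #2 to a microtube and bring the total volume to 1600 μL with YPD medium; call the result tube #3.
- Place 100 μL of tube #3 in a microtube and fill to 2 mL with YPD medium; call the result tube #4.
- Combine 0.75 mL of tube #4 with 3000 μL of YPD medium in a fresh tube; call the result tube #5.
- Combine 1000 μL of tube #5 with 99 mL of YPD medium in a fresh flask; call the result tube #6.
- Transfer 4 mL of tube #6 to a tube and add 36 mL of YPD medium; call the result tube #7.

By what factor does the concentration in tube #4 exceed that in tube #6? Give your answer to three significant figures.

500

Step 1: 120 μL brought to 1440 μL → factor 1440/120 = 12
Step 2: 0.2 mL + 4800 μL = 5 mL total → factor 5/0.2 = 25
Step 3: 100 μL brought to 1600 μL → factor 1600/100 = 16
Step 4: 100 μL brought to 2 mL → factor 2000/100 = 20
Step 5: 0.75 mL + 3000 μL = 3.75 mL total → factor 3.75/0.75 = 5
Step 6: 1000 μL + 99 mL = 1 × 10^5 μL total → factor 1 × 10^5/1000 = 100
Dilution factor to tube #4 = 96000; to tube #6 = 4.8 × 10^7
[tube #4]/[tube #6] = (factor to tube #6)/(factor to tube #4) = 4.8 × 10^7/96000 = 500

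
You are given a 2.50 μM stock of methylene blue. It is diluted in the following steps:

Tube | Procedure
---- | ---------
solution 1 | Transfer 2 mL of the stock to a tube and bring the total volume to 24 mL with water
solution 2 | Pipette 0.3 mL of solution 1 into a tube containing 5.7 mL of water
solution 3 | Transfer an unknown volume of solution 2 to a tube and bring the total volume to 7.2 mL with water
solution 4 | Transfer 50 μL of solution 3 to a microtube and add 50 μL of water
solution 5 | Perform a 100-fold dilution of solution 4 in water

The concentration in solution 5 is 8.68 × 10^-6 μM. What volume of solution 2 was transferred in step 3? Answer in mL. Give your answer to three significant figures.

Step 1: 2 mL brought to 24 mL → factor 24/2 = 12
Step 2: 0.3 mL + 5.7 mL = 6 mL total → factor 6/0.3 = 20
Step 3: v brought to 7.2 mL → factor = 7.2 mL/v
Step 4: 50 μL + 50 μL = 100 μL total → factor 100/50 = 2
Step 5: 100-fold → factor 100
Product of known-step factors = 48000
Overall factor = 2.50 μM / (8.68 × 10^-6 μM) = 2.8802 × 10^5
Step-3 factor = 2.8802 × 10^5 / 48000 = 6.0004
v = 7.2 mL / 6.0004 = 1.20 mL

1.20 mL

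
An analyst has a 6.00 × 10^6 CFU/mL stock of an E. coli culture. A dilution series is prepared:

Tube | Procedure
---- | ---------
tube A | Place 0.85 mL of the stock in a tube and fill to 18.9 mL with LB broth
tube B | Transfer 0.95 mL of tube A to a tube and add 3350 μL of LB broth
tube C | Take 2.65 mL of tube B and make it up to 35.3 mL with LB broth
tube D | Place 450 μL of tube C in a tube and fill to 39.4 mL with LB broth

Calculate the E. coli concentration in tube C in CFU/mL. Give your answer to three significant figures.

4.48 × 10^3 CFU/mL

Step 1: 0.85 mL brought to 18.9 mL → factor 18.9/0.85 = 22.235
Step 2: 0.95 mL + 3350 μL = 4.3 mL total → factor 4.3/0.95 = 4.5263
Step 3: 2.65 mL brought to 35.3 mL → factor 35.3/2.65 = 13.321
Dilution factor through tube C = 22.235 × 4.5263 × 13.321 = 1340.7
[tube C] = 6.00 × 10^6 CFU/mL / 1340.7 = 4.48 × 10^3 CFU/mL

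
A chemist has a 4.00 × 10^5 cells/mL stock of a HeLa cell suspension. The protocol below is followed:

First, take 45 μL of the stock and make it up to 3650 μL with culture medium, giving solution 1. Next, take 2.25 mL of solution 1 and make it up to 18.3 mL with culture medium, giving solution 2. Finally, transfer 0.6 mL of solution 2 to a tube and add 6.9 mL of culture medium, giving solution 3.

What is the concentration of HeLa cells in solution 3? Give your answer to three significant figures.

Step 1: 45 μL brought to 3650 μL → factor 3650/45 = 81.111
Step 2: 2.25 mL brought to 18.3 mL → factor 18.3/2.25 = 8.1333
Step 3: 0.6 mL + 6.9 mL = 7.5 mL total → factor 7.5/0.6 = 12.5
Overall dilution factor = 81.111 × 8.1333 × 12.5 = 8246.3
Final = 4.00 × 10^5 cells/mL / 8246.3 = 48.5 cells/mL

48.5 cells/mL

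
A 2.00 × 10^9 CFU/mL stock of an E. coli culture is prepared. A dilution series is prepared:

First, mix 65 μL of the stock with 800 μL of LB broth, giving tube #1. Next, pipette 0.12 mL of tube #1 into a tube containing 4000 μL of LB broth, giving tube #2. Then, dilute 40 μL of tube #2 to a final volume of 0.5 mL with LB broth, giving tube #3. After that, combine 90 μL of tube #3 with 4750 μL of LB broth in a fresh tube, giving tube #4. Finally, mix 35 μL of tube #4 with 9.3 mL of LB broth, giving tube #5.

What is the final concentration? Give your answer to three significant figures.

Step 1: 65 μL + 800 μL = 865 μL total → factor 865/65 = 13.308
Step 2: 0.12 mL + 4000 μL = 4.12 mL total → factor 4.12/0.12 = 34.333
Step 3: 40 μL brought to 0.5 mL → factor 500/40 = 12.5
Step 4: 90 μL + 4750 μL = 4840 μL total → factor 4840/90 = 53.778
Step 5: 35 μL + 9.3 mL = 9335 μL total → factor 9335/35 = 266.71
Overall dilution factor = 13.308 × 34.333 × 12.5 × 53.778 × 266.71 = 8.1918 × 10^7
Final = 2.00 × 10^9 CFU/mL / 8.1918 × 10^7 = 24.4 CFU/mL

24.4 CFU/mL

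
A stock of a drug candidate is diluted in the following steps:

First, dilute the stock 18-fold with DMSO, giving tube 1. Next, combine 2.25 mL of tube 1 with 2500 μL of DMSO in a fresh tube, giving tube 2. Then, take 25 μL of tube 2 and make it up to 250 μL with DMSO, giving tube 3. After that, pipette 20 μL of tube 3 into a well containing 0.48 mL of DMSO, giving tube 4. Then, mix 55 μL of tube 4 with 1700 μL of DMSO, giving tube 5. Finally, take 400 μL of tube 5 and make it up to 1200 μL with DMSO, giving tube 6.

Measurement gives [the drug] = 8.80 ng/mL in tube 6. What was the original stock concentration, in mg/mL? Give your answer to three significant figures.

Step 1: 18-fold → factor 18
Step 2: 2.25 mL + 2500 μL = 4.75 mL total → factor 4.75/2.25 = 2.1111
Step 3: 25 μL brought to 250 μL → factor 250/25 = 10
Step 4: 20 μL + 0.48 mL = 500 μL total → factor 500/20 = 25
Step 5: 55 μL + 1700 μL = 1755 μL total → factor 1755/55 = 31.909
Step 6: 400 μL brought to 1200 μL → factor 1200/400 = 3
Overall dilution factor = 18 × 2.1111 × 10 × 25 × 31.909 × 3 = 9.0941 × 10^5
Stock = 8.80 ng/mL × 9.0941 × 10^5 = 8.003 × 10^6 ng/mL = 8.00 mg/mL

8.00 mg/mL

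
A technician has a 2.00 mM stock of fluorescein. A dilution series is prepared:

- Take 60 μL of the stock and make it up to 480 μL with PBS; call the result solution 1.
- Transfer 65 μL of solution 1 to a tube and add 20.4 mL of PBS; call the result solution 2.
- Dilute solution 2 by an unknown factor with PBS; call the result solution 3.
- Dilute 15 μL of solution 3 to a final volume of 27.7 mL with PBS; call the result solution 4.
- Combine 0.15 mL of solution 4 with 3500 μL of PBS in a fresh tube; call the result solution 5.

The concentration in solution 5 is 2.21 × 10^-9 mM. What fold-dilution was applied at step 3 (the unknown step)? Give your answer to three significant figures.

Step 1: 60 μL brought to 480 μL → factor 480/60 = 8
Step 2: 65 μL + 20.4 mL = 20465 μL total → factor 20465/65 = 314.85
Step 3: unknown factor x
Step 4: 15 μL brought to 27.7 mL → factor 27700/15 = 1846.7
Step 5: 0.15 mL + 3500 μL = 3.65 mL total → factor 3.65/0.15 = 24.333
Product of known-step factors = 1.1318 × 10^8
Overall factor = 2.00 mM / (2.21 × 10^-9 mM) = 9.0498 × 10^8
x = 9.0498 × 10^8 / 1.1318 × 10^8 = 8.00

8.00-fold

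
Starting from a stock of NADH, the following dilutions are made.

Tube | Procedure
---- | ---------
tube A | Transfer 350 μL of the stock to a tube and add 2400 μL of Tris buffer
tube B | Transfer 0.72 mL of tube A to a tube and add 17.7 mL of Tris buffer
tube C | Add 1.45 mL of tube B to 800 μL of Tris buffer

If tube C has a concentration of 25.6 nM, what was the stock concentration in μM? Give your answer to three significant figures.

Step 1: 350 μL + 2400 μL = 2750 μL total → factor 2750/350 = 7.8571
Step 2: 0.72 mL + 17.7 mL = 18.42 mL total → factor 18.42/0.72 = 25.583
Step 3: 1.45 mL + 800 μL = 2.25 mL total → factor 2.25/1.45 = 1.5517
Overall dilution factor = 7.8571 × 25.583 × 1.5517 = 311.92
Stock = 25.6 nM × 311.92 = 7985 nM = 7.99 μM

7.99 μM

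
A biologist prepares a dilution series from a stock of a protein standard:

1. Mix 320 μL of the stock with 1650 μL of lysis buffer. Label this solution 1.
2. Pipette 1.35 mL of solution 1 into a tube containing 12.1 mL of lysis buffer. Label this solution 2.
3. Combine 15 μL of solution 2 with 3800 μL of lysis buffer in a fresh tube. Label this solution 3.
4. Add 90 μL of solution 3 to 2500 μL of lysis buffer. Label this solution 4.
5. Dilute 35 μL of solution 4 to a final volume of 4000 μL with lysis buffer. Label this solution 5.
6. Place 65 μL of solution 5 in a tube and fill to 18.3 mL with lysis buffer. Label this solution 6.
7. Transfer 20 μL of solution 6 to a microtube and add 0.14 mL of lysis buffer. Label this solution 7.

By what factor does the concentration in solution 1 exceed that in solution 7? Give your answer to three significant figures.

Step 1: 320 μL + 1650 μL = 1970 μL total → factor 1970/320 = 6.1562
Step 2: 1.35 mL + 12.1 mL = 13.45 mL total → factor 13.45/1.35 = 9.963
Step 3: 15 μL + 3800 μL = 3815 μL total → factor 3815/15 = 254.33
Step 4: 90 μL + 2500 μL = 2590 μL total → factor 2590/90 = 28.778
Step 5: 35 μL brought to 4000 μL → factor 4000/35 = 114.29
Step 6: 65 μL brought to 18.3 mL → factor 18300/65 = 281.54
Step 7: 20 μL + 0.14 mL = 160 μL total → factor 160/20 = 8
Dilution factor to solution 1 = 6.1562; to solution 7 = 1.1555 × 10^11
[solution 1]/[solution 7] = (factor to solution 7)/(factor to solution 1) = 1.1555 × 10^11/6.1562 = 1.88 × 10^10

1.88 × 10^10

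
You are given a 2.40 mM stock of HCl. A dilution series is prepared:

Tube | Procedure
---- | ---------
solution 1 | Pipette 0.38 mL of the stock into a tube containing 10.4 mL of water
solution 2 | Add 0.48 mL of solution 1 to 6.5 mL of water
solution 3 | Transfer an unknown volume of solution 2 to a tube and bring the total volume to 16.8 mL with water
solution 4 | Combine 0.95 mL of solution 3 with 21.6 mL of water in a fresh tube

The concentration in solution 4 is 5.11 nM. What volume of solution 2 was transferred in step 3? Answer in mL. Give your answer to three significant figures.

0.350 mL

Step 1: 0.38 mL + 10.4 mL = 10.78 mL total → factor 10.78/0.38 = 28.368
Step 2: 0.48 mL + 6.5 mL = 6.98 mL total → factor 6.98/0.48 = 14.542
Step 3: v brought to 16.8 mL → factor = 16.8 mL/v
Step 4: 0.95 mL + 21.6 mL = 22.55 mL total → factor 22.55/0.95 = 23.737
Product of known-step factors = 9792
Overall factor = 2.40 mM / (5.11 nM) = 4.6967 × 10^5
Step-3 factor = 4.6967 × 10^5 / 9792 = 47.964
v = 16.8 mL / 47.964 = 0.350 mL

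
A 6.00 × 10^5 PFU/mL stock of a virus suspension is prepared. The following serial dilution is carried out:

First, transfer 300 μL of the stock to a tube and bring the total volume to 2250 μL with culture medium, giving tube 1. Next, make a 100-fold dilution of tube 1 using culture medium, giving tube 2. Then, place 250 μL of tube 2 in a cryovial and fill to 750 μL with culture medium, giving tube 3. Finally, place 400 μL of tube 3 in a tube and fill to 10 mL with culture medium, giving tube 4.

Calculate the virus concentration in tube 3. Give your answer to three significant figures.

267 PFU/mL

Step 1: 300 μL brought to 2250 μL → factor 2250/300 = 7.5
Step 2: 100-fold → factor 100
Step 3: 250 μL brought to 750 μL → factor 750/250 = 3
Dilution factor through tube 3 = 7.5 × 100 × 3 = 2250
[tube 3] = 6.00 × 10^5 PFU/mL / 2250 = 267 PFU/mL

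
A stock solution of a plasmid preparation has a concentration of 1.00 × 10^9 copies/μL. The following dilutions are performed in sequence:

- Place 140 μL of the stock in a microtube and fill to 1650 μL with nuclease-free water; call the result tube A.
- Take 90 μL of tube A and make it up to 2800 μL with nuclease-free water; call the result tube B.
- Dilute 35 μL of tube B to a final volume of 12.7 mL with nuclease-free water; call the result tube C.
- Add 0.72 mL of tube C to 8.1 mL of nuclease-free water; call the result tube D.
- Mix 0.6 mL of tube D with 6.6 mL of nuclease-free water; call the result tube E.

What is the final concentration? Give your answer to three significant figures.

Step 1: 140 μL brought to 1650 μL → factor 1650/140 = 11.786
Step 2: 90 μL brought to 2800 μL → factor 2800/90 = 31.111
Step 3: 35 μL brought to 12.7 mL → factor 12700/35 = 362.86
Step 4: 0.72 mL + 8.1 mL = 8.82 mL total → factor 8.82/0.72 = 12.25
Step 5: 0.6 mL + 6.6 mL = 7.2 mL total → factor 7.2/0.6 = 12
Overall dilution factor = 11.786 × 31.111 × 362.86 × 12.25 × 12 = 1.9558 × 10^7
Final = 1.00 × 10^9 copies/μL / 1.9558 × 10^7 = 51.1 copies/μL

51.1 copies/μL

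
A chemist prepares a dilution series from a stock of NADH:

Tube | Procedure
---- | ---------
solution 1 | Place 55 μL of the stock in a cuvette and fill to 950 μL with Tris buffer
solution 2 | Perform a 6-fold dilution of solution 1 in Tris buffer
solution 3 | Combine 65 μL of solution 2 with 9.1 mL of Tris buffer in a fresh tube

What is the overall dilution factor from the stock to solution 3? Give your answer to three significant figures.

Step 1: 55 μL brought to 950 μL → factor 950/55 = 17.273
Step 2: 6-fold → factor 6
Step 3: 65 μL + 9.1 mL = 9165 μL total → factor 9165/65 = 141
Overall dilution factor = 17.273 × 6 × 141 = 14613

1.46 × 10^4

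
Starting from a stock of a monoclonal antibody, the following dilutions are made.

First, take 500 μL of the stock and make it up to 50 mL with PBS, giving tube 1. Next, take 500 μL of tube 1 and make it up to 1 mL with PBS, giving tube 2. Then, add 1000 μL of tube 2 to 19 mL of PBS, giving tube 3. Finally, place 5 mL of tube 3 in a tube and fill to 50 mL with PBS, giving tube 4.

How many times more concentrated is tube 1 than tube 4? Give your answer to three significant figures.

400

Step 1: 500 μL brought to 50 mL → factor 50000/500 = 100
Step 2: 500 μL brought to 1 mL → factor 1000/500 = 2
Step 3: 1000 μL + 19 mL = 20000 μL total → factor 20000/1000 = 20
Step 4: 5 mL brought to 50 mL → factor 50/5 = 10
Dilution factor to tube 1 = 100; to tube 4 = 40000
[tube 1]/[tube 4] = (factor to tube 4)/(factor to tube 1) = 40000/100 = 400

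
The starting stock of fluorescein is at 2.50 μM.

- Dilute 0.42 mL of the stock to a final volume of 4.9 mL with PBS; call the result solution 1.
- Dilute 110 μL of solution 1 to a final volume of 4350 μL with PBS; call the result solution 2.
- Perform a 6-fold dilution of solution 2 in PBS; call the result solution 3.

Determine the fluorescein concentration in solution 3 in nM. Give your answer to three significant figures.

0.903 nM

Step 1: 0.42 mL brought to 4.9 mL → factor 4.9/0.42 = 11.667
Step 2: 110 μL brought to 4350 μL → factor 4350/110 = 39.545
Step 3: 6-fold → factor 6
Overall dilution factor = 11.667 × 39.545 × 6 = 2768.2
Final = 2.50 μM / 2768.2 = 0.0009031 μM = 0.903 nM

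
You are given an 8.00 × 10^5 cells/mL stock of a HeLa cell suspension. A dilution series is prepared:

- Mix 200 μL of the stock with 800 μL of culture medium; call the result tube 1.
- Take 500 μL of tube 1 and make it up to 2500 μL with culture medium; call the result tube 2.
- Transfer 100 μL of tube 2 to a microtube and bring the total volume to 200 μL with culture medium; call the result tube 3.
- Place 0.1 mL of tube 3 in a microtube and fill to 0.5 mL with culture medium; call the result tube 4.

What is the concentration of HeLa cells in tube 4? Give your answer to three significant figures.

3.20 × 10^3 cells/mL

Step 1: 200 μL + 800 μL = 1000 μL total → factor 1000/200 = 5
Step 2: 500 μL brought to 2500 μL → factor 2500/500 = 5
Step 3: 100 μL brought to 200 μL → factor 200/100 = 2
Step 4: 0.1 mL brought to 0.5 mL → factor 0.5/0.1 = 5
Overall dilution factor = 5 × 5 × 2 × 5 = 250
Final = 8.00 × 10^5 cells/mL / 250 = 3.20 × 10^3 cells/mL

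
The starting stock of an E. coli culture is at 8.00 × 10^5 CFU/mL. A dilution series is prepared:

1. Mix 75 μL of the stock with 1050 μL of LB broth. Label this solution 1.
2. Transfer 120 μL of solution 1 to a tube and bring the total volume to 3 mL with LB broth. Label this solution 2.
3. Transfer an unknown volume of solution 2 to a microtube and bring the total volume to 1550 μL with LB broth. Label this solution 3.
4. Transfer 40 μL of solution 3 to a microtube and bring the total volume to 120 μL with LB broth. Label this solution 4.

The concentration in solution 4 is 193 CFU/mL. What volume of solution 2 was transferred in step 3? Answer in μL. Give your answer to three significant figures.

Step 1: 75 μL + 1050 μL = 1125 μL total → factor 1125/75 = 15
Step 2: 120 μL brought to 3 mL → factor 3000/120 = 25
Step 3: v brought to 1550 μL → factor = 1550 μL/v
Step 4: 40 μL brought to 120 μL → factor 120/40 = 3
Product of known-step factors = 1125
Overall factor = 8.00 × 10^5 CFU/mL / (193 CFU/mL) = 4145.1
Step-3 factor = 4145.1 / 1125 = 3.6845
v = 1550 μL / 3.6845 = 421 μL

421 μL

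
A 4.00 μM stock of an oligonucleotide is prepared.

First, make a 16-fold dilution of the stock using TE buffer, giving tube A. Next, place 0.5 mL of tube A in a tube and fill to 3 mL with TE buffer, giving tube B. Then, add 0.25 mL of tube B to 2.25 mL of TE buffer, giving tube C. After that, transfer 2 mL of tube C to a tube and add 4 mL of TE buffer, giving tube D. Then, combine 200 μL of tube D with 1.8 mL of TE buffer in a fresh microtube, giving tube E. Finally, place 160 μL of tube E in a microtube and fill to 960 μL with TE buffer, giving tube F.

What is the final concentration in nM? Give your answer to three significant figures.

0.0231 nM

Step 1: 16-fold → factor 16
Step 2: 0.5 mL brought to 3 mL → factor 3/0.5 = 6
Step 3: 0.25 mL + 2.25 mL = 2.5 mL total → factor 2.5/0.25 = 10
Step 4: 2 mL + 4 mL = 6 mL total → factor 6/2 = 3
Step 5: 200 μL + 1.8 mL = 2000 μL total → factor 2000/200 = 10
Step 6: 160 μL brought to 960 μL → factor 960/160 = 6
Overall dilution factor = 16 × 6 × 10 × 3 × 10 × 6 = 1.728 × 10^5
Final = 4.00 μM / 1.728 × 10^5 = 2.315 × 10^-5 μM = 0.0231 nM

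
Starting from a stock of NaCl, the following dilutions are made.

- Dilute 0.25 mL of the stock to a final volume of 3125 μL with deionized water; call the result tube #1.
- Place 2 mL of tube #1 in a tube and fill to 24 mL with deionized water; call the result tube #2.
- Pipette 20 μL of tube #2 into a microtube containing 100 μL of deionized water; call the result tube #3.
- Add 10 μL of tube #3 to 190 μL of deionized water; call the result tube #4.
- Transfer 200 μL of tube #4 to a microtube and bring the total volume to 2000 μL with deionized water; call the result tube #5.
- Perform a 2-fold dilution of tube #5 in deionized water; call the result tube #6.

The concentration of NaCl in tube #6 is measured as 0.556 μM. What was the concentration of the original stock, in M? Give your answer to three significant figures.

Step 1: 0.25 mL brought to 3125 μL → factor 3.125/0.25 = 12.5
Step 2: 2 mL brought to 24 mL → factor 24/2 = 12
Step 3: 20 μL + 100 μL = 120 μL total → factor 120/20 = 6
Step 4: 10 μL + 190 μL = 200 μL total → factor 200/10 = 20
Step 5: 200 μL brought to 2000 μL → factor 2000/200 = 10
Step 6: 2-fold → factor 2
Overall dilution factor = 12.5 × 12 × 6 × 20 × 10 × 2 = 3.6 × 10^5
Stock = 0.556 μM × 3.6 × 10^5 = 2.002 × 10^5 μM = 0.200 M

0.200 M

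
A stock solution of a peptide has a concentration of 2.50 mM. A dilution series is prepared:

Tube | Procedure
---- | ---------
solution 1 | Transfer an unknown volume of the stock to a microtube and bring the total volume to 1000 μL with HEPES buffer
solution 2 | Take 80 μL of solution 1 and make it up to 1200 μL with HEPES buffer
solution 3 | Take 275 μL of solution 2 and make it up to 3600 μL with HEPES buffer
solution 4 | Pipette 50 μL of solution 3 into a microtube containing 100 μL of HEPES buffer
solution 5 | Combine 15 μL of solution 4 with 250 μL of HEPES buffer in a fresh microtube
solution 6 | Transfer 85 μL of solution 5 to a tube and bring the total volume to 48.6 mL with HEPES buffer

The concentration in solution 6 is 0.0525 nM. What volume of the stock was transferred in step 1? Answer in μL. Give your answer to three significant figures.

125 μL

Step 1: v brought to 1000 μL → factor = 1000 μL/v
Step 2: 80 μL brought to 1200 μL → factor 1200/80 = 15
Step 3: 275 μL brought to 3600 μL → factor 3600/275 = 13.091
Step 4: 50 μL + 100 μL = 150 μL total → factor 150/50 = 3
Step 5: 15 μL + 250 μL = 265 μL total → factor 265/15 = 17.667
Step 6: 85 μL brought to 48.6 mL → factor 48600/85 = 571.76
Product of known-step factors = 5.9505 × 10^6
Overall factor = 2.50 mM / (0.0525 nM) = 4.7619 × 10^7
Step-1 factor = 4.7619 × 10^7 / 5.9505 × 10^6 = 8.0025
v = 1000 μL / 8.0025 = 125 μL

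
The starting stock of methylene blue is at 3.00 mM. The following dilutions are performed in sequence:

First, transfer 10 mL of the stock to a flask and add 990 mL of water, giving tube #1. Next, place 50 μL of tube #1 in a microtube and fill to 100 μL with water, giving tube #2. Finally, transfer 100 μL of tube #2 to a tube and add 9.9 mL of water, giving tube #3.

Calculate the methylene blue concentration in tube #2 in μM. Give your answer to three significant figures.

15.0 μM

Step 1: 10 mL + 990 mL = 1000 mL total → factor 1000/10 = 100
Step 2: 50 μL brought to 100 μL → factor 100/50 = 2
Dilution factor through tube #2 = 100 × 2 = 200
[tube #2] = 3.00 mM / 200 = 0.01500 mM = 15.0 μM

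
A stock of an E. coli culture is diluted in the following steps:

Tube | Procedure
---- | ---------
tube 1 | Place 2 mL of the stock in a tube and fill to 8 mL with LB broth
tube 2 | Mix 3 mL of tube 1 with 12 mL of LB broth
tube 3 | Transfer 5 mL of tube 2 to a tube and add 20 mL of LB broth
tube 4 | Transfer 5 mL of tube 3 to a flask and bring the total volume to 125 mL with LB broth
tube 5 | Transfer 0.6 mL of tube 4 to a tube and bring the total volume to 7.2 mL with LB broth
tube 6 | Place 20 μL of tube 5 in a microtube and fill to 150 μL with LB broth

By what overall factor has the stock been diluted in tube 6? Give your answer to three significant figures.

Step 1: 2 mL brought to 8 mL → factor 8/2 = 4
Step 2: 3 mL + 12 mL = 15 mL total → factor 15/3 = 5
Step 3: 5 mL + 20 mL = 25 mL total → factor 25/5 = 5
Step 4: 5 mL brought to 125 mL → factor 125/5 = 25
Step 5: 0.6 mL brought to 7.2 mL → factor 7.2/0.6 = 12
Step 6: 20 μL brought to 150 μL → factor 150/20 = 7.5
Overall dilution factor = 4 × 5 × 5 × 25 × 12 × 7.5 = 2.25 × 10^5

2.25 × 10^5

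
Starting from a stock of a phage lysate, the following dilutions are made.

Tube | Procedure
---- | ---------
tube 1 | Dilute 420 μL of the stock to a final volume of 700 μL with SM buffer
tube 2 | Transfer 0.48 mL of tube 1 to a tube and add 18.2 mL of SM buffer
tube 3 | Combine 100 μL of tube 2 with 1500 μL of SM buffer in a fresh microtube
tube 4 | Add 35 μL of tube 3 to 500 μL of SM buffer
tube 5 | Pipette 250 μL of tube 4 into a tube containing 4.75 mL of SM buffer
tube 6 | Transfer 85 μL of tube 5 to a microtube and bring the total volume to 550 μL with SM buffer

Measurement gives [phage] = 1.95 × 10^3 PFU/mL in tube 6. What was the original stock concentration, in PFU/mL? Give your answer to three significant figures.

Step 1: 420 μL brought to 700 μL → factor 700/420 = 1.6667
Step 2: 0.48 mL + 18.2 mL = 18.68 mL total → factor 18.68/0.48 = 38.917
Step 3: 100 μL + 1500 μL = 1600 μL total → factor 1600/100 = 16
Step 4: 35 μL + 500 μL = 535 μL total → factor 535/35 = 15.286
Step 5: 250 μL + 4.75 mL = 5000 μL total → factor 5000/250 = 20
Step 6: 85 μL brought to 550 μL → factor 550/85 = 6.4706
Overall dilution factor = 1.6667 × 38.917 × 16 × 15.286 × 20 × 6.4706 = 2.0529 × 10^6
Stock = 1.95 × 10^3 PFU/mL × 2.0529 × 10^6 = 4.00 × 10^9 PFU/mL

4.00 × 10^9 PFU/mL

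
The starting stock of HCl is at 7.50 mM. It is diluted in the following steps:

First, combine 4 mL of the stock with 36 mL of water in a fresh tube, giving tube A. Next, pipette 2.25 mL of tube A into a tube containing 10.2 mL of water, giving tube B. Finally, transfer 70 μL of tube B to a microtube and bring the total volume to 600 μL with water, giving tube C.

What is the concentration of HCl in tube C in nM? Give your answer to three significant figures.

1.58 × 10^4 nM

Step 1: 4 mL + 36 mL = 40 mL total → factor 40/4 = 10
Step 2: 2.25 mL + 10.2 mL = 12.45 mL total → factor 12.45/2.25 = 5.5333
Step 3: 70 μL brought to 600 μL → factor 600/70 = 8.5714
Overall dilution factor = 10 × 5.5333 × 8.5714 = 474.29
Final = 7.50 mM / 474.29 = 0.01581 mM = 1.58 × 10^4 nM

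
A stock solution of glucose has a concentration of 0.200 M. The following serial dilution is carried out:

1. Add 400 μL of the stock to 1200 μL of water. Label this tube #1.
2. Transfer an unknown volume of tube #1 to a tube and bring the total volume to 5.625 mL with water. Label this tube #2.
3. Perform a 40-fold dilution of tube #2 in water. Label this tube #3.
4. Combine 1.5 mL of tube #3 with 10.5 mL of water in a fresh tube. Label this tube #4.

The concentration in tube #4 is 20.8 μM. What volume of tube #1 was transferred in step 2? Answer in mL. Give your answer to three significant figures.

Step 1: 400 μL + 1200 μL = 1600 μL total → factor 1600/400 = 4
Step 2: v brought to 5.625 mL → factor = 5.625 mL/v
Step 3: 40-fold → factor 40
Step 4: 1.5 mL + 10.5 mL = 12 mL total → factor 12/1.5 = 8
Product of known-step factors = 1280
Overall factor = 0.200 M / (20.8 μM) = 9615.4
Step-2 factor = 9615.4 / 1280 = 7.512
v = 5.625 mL / 7.512 = 0.749 mL

0.749 mL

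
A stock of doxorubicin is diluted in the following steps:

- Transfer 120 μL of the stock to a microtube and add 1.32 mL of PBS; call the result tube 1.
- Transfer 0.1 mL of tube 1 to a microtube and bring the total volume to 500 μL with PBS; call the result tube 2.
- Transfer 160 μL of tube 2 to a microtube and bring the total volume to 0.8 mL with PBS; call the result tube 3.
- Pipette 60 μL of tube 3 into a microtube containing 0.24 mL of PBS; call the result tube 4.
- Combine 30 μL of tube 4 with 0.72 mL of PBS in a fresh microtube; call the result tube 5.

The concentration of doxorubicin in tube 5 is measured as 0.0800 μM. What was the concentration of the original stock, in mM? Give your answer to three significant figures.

Step 1: 120 μL + 1.32 mL = 1440 μL total → factor 1440/120 = 12
Step 2: 0.1 mL brought to 500 μL → factor 0.5/0.1 = 5
Step 3: 160 μL brought to 0.8 mL → factor 800/160 = 5
Step 4: 60 μL + 0.24 mL = 300 μL total → factor 300/60 = 5
Step 5: 30 μL + 0.72 mL = 750 μL total → factor 750/30 = 25
Overall dilution factor = 12 × 5 × 5 × 5 × 25 = 37500
Stock = 0.0800 μM × 37500 = 3000 μM = 3.00 mM

3.00 mM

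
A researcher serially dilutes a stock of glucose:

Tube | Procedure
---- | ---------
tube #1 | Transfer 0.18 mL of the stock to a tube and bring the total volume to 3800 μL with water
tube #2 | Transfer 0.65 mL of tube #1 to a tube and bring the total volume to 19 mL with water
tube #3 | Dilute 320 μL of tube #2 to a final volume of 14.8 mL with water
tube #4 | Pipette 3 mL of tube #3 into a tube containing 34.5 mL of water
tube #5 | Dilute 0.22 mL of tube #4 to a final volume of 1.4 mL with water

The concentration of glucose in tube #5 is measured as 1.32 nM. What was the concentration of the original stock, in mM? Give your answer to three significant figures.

Step 1: 0.18 mL brought to 3800 μL → factor 3.8/0.18 = 21.111
Step 2: 0.65 mL brought to 19 mL → factor 19/0.65 = 29.231
Step 3: 320 μL brought to 14.8 mL → factor 14800/320 = 46.25
Step 4: 3 mL + 34.5 mL = 37.5 mL total → factor 37.5/3 = 12.5
Step 5: 0.22 mL brought to 1.4 mL → factor 1.4/0.22 = 6.3636
Overall dilution factor = 21.111 × 29.231 × 46.25 × 12.5 × 6.3636 = 2.2703 × 10^6
Stock = 1.32 nM × 2.2703 × 10^6 = 2.997 × 10^6 nM = 3.00 mM

3.00 mM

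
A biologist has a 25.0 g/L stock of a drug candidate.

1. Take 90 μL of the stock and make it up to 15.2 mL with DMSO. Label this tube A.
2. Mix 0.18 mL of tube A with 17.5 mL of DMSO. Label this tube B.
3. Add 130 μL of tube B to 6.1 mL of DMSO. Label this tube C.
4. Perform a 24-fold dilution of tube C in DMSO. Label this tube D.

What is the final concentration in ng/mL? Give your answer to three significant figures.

1.31 ng/mL

Step 1: 90 μL brought to 15.2 mL → factor 15200/90 = 168.89
Step 2: 0.18 mL + 17.5 mL = 17.68 mL total → factor 17.68/0.18 = 98.222
Step 3: 130 μL + 6.1 mL = 6230 μL total → factor 6230/130 = 47.923
Step 4: 24-fold → factor 24
Overall dilution factor = 168.89 × 98.222 × 47.923 × 24 = 1.9079 × 10^7
Final = 25.0 g/L / 1.9079 × 10^7 = 1.310 × 10^-6 g/L = 1.31 ng/mL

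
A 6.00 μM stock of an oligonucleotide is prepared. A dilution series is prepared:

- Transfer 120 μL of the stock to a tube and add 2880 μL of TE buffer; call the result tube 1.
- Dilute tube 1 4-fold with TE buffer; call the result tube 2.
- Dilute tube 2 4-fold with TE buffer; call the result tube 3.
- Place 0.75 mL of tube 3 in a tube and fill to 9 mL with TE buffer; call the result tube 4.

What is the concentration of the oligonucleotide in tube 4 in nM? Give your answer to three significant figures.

1.25 nM

Step 1: 120 μL + 2880 μL = 3000 μL total → factor 3000/120 = 25
Step 2: 4-fold → factor 4
Step 3: 4-fold → factor 4
Step 4: 0.75 mL brought to 9 mL → factor 9/0.75 = 12
Overall dilution factor = 25 × 4 × 4 × 12 = 4800
Final = 6.00 μM / 4800 = 0.001250 μM = 1.25 nM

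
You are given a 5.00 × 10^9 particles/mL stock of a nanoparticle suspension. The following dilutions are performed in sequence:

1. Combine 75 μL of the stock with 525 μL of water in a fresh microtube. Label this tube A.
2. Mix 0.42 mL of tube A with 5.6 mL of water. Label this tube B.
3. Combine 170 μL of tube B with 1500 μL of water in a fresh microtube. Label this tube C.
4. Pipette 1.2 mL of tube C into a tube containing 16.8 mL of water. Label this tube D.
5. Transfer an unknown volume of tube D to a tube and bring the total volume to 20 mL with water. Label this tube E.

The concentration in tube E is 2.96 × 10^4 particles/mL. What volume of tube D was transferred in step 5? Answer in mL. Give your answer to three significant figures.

Step 1: 75 μL + 525 μL = 600 μL total → factor 600/75 = 8
Step 2: 0.42 mL + 5.6 mL = 6.02 mL total → factor 6.02/0.42 = 14.333
Step 3: 170 μL + 1500 μL = 1670 μL total → factor 1670/170 = 9.8235
Step 4: 1.2 mL + 16.8 mL = 18 mL total → factor 18/1.2 = 15
Step 5: v brought to 20 mL → factor = 20 mL/v
Product of known-step factors = 16896
Overall factor = 5.00 × 10^9 particles/mL / (2.96 × 10^4 particles/mL) = 1.6892 × 10^5
Step-5 factor = 1.6892 × 10^5 / 16896 = 9.9973
v = 20 mL / 9.9973 = 2.00 mL

2.00 mL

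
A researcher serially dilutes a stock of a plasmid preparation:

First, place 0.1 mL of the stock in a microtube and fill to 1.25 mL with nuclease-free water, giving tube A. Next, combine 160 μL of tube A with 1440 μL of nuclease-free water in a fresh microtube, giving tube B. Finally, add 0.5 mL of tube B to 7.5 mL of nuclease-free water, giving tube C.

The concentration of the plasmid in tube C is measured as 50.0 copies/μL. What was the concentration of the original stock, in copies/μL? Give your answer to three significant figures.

Step 1: 0.1 mL brought to 1.25 mL → factor 1.25/0.1 = 12.5
Step 2: 160 μL + 1440 μL = 1600 μL total → factor 1600/160 = 10
Step 3: 0.5 mL + 7.5 mL = 8 mL total → factor 8/0.5 = 16
Overall dilution factor = 12.5 × 10 × 16 = 2000
Stock = 50.0 copies/μL × 2000 = 1.00 × 10^5 copies/μL

1.00 × 10^5 copies/μL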